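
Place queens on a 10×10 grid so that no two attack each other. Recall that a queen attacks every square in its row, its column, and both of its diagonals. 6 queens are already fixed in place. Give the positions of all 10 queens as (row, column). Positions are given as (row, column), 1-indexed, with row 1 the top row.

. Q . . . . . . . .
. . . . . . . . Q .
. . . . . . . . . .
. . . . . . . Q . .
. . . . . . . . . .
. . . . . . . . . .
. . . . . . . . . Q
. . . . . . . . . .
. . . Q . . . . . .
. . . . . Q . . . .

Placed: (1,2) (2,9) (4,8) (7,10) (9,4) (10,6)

(1,2) (2,9) (3,1) (4,8) (5,5) (6,3) (7,10) (8,7) (9,4) (10,6)

Row 3: attacked by (1,2)→{2,4}; (2,9)→{8,9,10}; (4,8)→{7,8,9}; (7,10)→{6,10}; (9,4)→{4,10}; (10,6)→{6}. Safe: 1, 3, 5. Place at column 1.
Row 5: attacked by (1,2)→{2,6}; (2,9)→{6,9}; (3,1)→{1,3}; (4,8)→{7,8,9}; (7,10)→{8,10}; (9,4)→{4,8}; (10,6)→{1,6}. Safe: 5. Place at column 5.
Row 6: attacked by (1,2)→{2,7}; (2,9)→{5,9}; (3,1)→{1,4}; (4,8)→{6,8,10}; (5,5)→{4,5,6}; (7,10)→{9,10}; (9,4)→{1,4,7}; (10,6)→{2,6,10}. Safe: 3. Place at column 3.
Row 8: attacked by (1,2)→{2,9}; (2,9)→{3,9}; (3,1)→{1,6}; (4,8)→{4,8}; (5,5)→{2,5,8}; (6,3)→{1,3,5}; (7,10)→{9,10}; (9,4)→{3,4,5}; (10,6)→{4,6,8}. Safe: 7. Place at column 7.
Columns [2, 9, 1, 8, 5, 3, 10, 7, 4, 6], r−c [-1, -7, 2, -4, 0, 3, -3, 1, 5, 4], r+c [3, 11, 4, 12, 10, 9, 17, 15, 13, 16] are all distinct, so no two queens attack.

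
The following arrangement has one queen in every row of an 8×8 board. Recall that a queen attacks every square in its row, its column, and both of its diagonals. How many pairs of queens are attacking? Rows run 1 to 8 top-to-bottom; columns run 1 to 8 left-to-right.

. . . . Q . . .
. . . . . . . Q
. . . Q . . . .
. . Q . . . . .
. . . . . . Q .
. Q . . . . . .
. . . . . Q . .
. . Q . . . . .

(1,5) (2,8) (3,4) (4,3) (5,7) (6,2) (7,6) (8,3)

3

Same column: (4,3)–(8,3) (column 3).
Same diagonal: (3,4)–(4,3) (|3−4| = |4−3| = 1); (4,3)–(7,6) (|4−7| = |3−6| = 3).
Total attacking pairs: 3.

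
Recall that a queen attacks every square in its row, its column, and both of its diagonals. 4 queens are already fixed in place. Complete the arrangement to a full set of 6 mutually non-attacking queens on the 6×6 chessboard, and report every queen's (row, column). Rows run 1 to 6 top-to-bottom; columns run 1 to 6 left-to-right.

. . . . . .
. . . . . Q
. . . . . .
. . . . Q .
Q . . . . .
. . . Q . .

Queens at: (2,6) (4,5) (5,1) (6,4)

Row 1: attacked by (2,6)→{5,6}; (4,5)→{2,5}; (5,1)→{1,5}; (6,4)→{4}. Safe: 3. Place at column 3.
Row 3: attacked by (1,3)→{1,3,5}; (2,6)→{5,6}; (4,5)→{4,5,6}; (5,1)→{1,3}; (6,4)→{1,4}. Safe: 2. Place at column 2.
Columns [3, 6, 2, 5, 1, 4], r−c [-2, -4, 1, -1, 4, 2], r+c [4, 8, 5, 9, 6, 10] are all distinct, so no two queens attack.

(1,3) (2,6) (3,2) (4,5) (5,1) (6,4)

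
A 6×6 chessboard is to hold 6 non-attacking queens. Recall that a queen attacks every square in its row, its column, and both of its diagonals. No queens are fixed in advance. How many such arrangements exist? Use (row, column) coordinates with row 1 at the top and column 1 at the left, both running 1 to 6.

Branch on row 1: col 1 → 0; col 2 → 1; col 3 → 1; col 4 → 1; col 5 → 1; col 6 → 0.
Sum: 0 + 1 + 1 + 1 + 1 + 0 = 4.
(This is the classic 6-queens count.)

4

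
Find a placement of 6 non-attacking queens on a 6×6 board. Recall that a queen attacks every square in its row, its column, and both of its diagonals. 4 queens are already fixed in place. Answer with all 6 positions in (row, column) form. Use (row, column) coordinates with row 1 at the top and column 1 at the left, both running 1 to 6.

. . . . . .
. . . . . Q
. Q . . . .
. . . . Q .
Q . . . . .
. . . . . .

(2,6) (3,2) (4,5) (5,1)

(1,3) (2,6) (3,2) (4,5) (5,1) (6,4)

Row 1: attacked by (2,6)→{5,6}; (3,2)→{2,4}; (4,5)→{2,5}; (5,1)→{1,5}. Safe: 3. Place at column 3.
Row 6: attacked by (1,3)→{3}; (2,6)→{2,6}; (3,2)→{2,5}; (4,5)→{3,5}; (5,1)→{1,2}. Safe: 4. Place at column 4.
Columns [3, 6, 2, 5, 1, 4], r−c [-2, -4, 1, -1, 4, 2], r+c [4, 8, 5, 9, 6, 10] are all distinct, so no two queens attack.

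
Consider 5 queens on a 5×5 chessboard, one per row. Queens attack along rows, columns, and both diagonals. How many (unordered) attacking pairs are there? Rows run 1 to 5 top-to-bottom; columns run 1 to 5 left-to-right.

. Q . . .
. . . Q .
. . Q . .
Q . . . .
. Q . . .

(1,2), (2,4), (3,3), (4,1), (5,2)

Same column: (1,2)–(5,2) (column 2).
Same diagonal: (2,4)–(3,3) (|2−3| = |4−3| = 1); (4,1)–(5,2) (|4−5| = |1−2| = 1).
Total attacking pairs: 3.

3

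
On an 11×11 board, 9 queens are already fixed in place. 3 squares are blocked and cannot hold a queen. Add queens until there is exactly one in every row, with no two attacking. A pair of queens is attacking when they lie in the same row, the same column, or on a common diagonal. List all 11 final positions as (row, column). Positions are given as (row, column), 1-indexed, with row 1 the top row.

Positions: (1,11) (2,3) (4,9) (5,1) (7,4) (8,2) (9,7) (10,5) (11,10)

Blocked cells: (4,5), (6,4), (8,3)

Row 3: attacked by (1,11)→{9,11}; (2,3)→{2,3,4}; (4,9)→{8,9,10}; (5,1)→{1,3}; (7,4)→{4,8}; (8,2)→{2,7}; (9,7)→{1,7}; (10,5)→{5}; (11,10)→{2,10}. Safe: 6. Place at column 6.
Row 6: attacked by (1,11)→{6,11}; (2,3)→{3,7}; (3,6)→{3,6,9}; (4,9)→{7,9,11}; (5,1)→{1,2}; (7,4)→{3,4,5}; (8,2)→{2,4}; (9,7)→{4,7,10}; (10,5)→{1,5,9}; (11,10)→{5,10}. Blocked: 4. Safe: 8. Place at column 8.
Columns [11, 3, 6, 9, 1, 8, 4, 2, 7, 5, 10], r−c [-10, -1, -3, -5, 4, -2, 3, 6, 2, 5, 1], r+c [12, 5, 9, 13, 6, 14, 11, 10, 16, 15, 21] are all distinct, so no two queens attack.

(1,11) (2,3) (3,6) (4,9) (5,1) (6,8) (7,4) (8,2) (9,7) (10,5) (11,10)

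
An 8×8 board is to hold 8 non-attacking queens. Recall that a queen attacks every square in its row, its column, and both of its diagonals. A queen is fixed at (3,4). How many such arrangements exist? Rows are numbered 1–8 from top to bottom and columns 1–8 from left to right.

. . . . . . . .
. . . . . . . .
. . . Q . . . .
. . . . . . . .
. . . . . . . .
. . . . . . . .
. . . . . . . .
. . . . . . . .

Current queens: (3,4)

Branch on row 1: col 1 → 1; col 3 → 3; col 5 → 6; col 7 → 1; col 8 → 1.
Sum: 1 + 3 + 6 + 1 + 1 = 12.

12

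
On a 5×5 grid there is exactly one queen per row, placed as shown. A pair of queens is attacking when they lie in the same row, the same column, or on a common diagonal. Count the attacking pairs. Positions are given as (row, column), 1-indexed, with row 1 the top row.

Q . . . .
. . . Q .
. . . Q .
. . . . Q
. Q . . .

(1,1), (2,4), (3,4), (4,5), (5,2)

Same column: (2,4)–(3,4) (column 4).
Same diagonal: (3,4)–(4,5) (|3−4| = |4−5| = 1); (3,4)–(5,2) (|3−5| = |4−2| = 2).
Total attacking pairs: 3.

3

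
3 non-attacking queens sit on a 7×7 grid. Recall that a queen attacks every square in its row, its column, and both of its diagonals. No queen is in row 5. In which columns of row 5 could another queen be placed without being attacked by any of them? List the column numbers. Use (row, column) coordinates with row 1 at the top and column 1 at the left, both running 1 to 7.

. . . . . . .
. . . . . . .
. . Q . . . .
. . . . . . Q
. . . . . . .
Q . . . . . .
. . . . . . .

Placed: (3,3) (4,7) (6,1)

(3,3) attacks row 5 at column 3 and diagonals 1, 5.
(4,7) attacks row 5 at column 7 and diagonals 6.
(6,1) attacks row 5 at column 1 and diagonals 2.
Attacked columns: {1, 2, 3, 5, 6, 7}. Safe: {4}.

columns 4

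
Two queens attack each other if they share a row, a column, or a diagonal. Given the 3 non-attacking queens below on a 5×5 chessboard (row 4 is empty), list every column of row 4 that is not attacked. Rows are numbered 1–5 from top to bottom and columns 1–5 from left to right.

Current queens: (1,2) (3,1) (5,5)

(1,2) attacks row 4 at column 2 and diagonals 5.
(3,1) attacks row 4 at column 1 and diagonals 2.
(5,5) attacks row 4 at column 5 and diagonals 4.
Attacked columns: {1, 2, 4, 5}. Safe: {3}.

columns 3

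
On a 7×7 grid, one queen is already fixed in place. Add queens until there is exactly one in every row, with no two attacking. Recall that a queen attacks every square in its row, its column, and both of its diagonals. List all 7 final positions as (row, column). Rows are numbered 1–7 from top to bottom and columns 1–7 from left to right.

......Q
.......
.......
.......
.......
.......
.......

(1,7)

(1,7) (2,2) (3,4) (4,6) (5,1) (6,3) (7,5)

Row 2: attacked by (1,7)→{6,7}. Safe: 1, 2, 3, 4, 5. Place at column 2.
Row 3: attacked by (1,7)→{5,7}; (2,2)→{1,2,3}. Safe: 4, 6. Place at column 4.
Row 4: attacked by (1,7)→{4,7}; (2,2)→{2,4}; (3,4)→{3,4,5}. Safe: 1, 6. Place at column 6.
Row 5: attacked by (1,7)→{3,7}; (2,2)→{2,5}; (3,4)→{2,4,6}; (4,6)→{5,6,7}. Safe: 1. Place at column 1.
Row 6: attacked by (1,7)→{2,7}; (2,2)→{2,6}; (3,4)→{1,4,7}; (4,6)→{4,6}; (5,1)→{1,2}. Safe: 3, 5. Place at column 3.
Row 7: attacked by (1,7)→{1,7}; (2,2)→{2,7}; (3,4)→{4}; (4,6)→{3,6}; (5,1)→{1,3}; (6,3)→{2,3,4}. Safe: 5. Place at column 5.
Columns [7, 2, 4, 6, 1, 3, 5], r−c [-6, 0, -1, -2, 4, 3, 2], r+c [8, 4, 7, 10, 6, 9, 12] are all distinct, so no two queens attack.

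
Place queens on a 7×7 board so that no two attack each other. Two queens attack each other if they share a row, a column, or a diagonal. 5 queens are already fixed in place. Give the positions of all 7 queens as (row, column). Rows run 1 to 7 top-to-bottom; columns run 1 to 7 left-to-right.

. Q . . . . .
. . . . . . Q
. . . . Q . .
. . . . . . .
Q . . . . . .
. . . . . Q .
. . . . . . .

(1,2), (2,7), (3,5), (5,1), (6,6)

Row 4: attacked by (1,2)→{2,5}; (2,7)→{5,7}; (3,5)→{4,5,6}; (5,1)→{1,2}; (6,6)→{4,6}. Safe: 3. Place at column 3.
Row 7: attacked by (1,2)→{2}; (2,7)→{2,7}; (3,5)→{1,5}; (4,3)→{3,6}; (5,1)→{1,3}; (6,6)→{5,6,7}. Safe: 4. Place at column 4.
Columns [2, 7, 5, 3, 1, 6, 4], r−c [-1, -5, -2, 1, 4, 0, 3], r+c [3, 9, 8, 7, 6, 12, 11] are all distinct, so no two queens attack.

(1,2) (2,7) (3,5) (4,3) (5,1) (6,6) (7,4)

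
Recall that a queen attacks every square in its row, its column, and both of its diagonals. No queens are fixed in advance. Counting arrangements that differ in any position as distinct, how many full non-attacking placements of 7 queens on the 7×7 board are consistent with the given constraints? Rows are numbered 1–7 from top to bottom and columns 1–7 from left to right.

40

Branch on row 1: col 1 → 4; col 2 → 7; col 3 → 6; col 4 → 6; col 5 → 6; col 6 → 7; col 7 → 4.
Sum: 4 + 7 + 6 + 6 + 6 + 7 + 4 = 40.
(This is the classic 7-queens count.)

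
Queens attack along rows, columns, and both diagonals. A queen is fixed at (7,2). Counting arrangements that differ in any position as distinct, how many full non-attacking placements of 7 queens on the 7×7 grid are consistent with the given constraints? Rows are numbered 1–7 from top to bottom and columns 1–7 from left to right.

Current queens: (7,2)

Branch on row 1: col 1 → 0; col 3 → 0; col 4 → 1; col 5 → 1; col 6 → 4; col 7 → 1.
Sum: 0 + 0 + 1 + 1 + 4 + 1 = 7.

7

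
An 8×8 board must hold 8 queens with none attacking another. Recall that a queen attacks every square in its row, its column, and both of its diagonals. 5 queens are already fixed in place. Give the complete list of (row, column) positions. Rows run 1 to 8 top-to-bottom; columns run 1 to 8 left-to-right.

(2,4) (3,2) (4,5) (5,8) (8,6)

Row 1: attacked by (2,4)→{3,4,5}; (3,2)→{2,4}; (4,5)→{2,5,8}; (5,8)→{4,8}; (8,6)→{6}. Safe: 1, 7. Place at column 7.
Row 6: attacked by (1,7)→{2,7}; (2,4)→{4,8}; (3,2)→{2,5}; (4,5)→{3,5,7}; (5,8)→{7,8}; (8,6)→{4,6,8}. Safe: 1. Place at column 1.
Row 7: attacked by (1,7)→{1,7}; (2,4)→{4}; (3,2)→{2,6}; (4,5)→{2,5,8}; (5,8)→{6,8}; (6,1)→{1,2}; (8,6)→{5,6,7}. Safe: 3. Place at column 3.
Columns [7, 4, 2, 5, 8, 1, 3, 6], r−c [-6, -2, 1, -1, -3, 5, 4, 2], r+c [8, 6, 5, 9, 13, 7, 10, 14] are all distinct, so no two queens attack.

(1,7) (2,4) (3,2) (4,5) (5,8) (6,1) (7,3) (8,6)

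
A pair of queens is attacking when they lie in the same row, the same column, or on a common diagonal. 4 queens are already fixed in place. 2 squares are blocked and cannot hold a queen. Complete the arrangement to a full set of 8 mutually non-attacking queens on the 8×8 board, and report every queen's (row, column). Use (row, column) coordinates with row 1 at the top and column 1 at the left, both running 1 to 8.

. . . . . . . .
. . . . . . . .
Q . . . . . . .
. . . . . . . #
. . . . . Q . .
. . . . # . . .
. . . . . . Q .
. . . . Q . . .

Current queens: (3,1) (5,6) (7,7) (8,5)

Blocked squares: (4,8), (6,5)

(1,8) (2,4) (3,1) (4,3) (5,6) (6,2) (7,7) (8,5)

Row 1: attacked by (3,1)→{1,3}; (5,6)→{2,6}; (7,7)→{1,7}; (8,5)→{5}. Safe: 4, 8. Place at column 8.
Row 2: attacked by (1,8)→{7,8}; (3,1)→{1,2}; (5,6)→{3,6}; (7,7)→{2,7}; (8,5)→{5}. Safe: 4. Place at column 4.
Row 4: attacked by (1,8)→{5,8}; (2,4)→{2,4,6}; (3,1)→{1,2}; (5,6)→{5,6,7}; (7,7)→{4,7}; (8,5)→{1,5}. Blocked: 8. Safe: 3. Place at column 3.
Row 6: attacked by (1,8)→{3,8}; (2,4)→{4,8}; (3,1)→{1,4}; (4,3)→{1,3,5}; (5,6)→{5,6,7}; (7,7)→{6,7,8}; (8,5)→{3,5,7}. Blocked: 5. Safe: 2. Place at column 2.
Columns [8, 4, 1, 3, 6, 2, 7, 5], r−c [-7, -2, 2, 1, -1, 4, 0, 3], r+c [9, 6, 4, 7, 11, 8, 14, 13] are all distinct, so no two queens attack.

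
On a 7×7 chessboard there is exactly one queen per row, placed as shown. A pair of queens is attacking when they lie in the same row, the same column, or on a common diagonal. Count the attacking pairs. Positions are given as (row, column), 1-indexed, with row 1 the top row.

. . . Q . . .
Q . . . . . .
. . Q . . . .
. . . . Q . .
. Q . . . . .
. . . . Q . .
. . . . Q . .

Same column: (4,5)–(6,5) (column 5); (4,5)–(7,5) (column 5); (6,5)–(7,5) (column 5).
Same diagonal: (2,1)–(6,5) (|2−6| = |1−5| = 4).
Total attacking pairs: 4.

4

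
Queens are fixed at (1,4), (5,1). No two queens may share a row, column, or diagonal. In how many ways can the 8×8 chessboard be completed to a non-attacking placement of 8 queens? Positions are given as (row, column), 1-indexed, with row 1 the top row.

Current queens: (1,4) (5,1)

5

Branch on row 2: col 2 → 2; col 6 → 1; col 7 → 1; col 8 → 1.
Sum: 2 + 1 + 1 + 1 = 5.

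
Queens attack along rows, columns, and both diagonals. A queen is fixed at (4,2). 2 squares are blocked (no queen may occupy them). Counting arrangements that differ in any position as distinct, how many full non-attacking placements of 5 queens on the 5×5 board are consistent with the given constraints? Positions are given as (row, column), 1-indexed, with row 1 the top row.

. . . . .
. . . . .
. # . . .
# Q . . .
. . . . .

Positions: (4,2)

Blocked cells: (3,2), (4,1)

2

Branch on row 1: col 1 → 1; col 3 → 1; col 4 → 0.
Sum: 1 + 1 + 0 = 2.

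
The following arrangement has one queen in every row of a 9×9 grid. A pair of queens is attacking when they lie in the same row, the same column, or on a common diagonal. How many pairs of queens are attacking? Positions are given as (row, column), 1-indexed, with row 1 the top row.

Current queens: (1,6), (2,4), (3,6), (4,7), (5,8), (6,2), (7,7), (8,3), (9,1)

Same column: (1,6)–(3,6) (column 6); (4,7)–(7,7) (column 7).
Same diagonal: (3,6)–(4,7) (|3−4| = |6−7| = 1); (3,6)–(5,8) (|3−5| = |6−8| = 2); (4,7)–(5,8) (|4−5| = |7−8| = 1); (4,7)–(8,3) (|4−8| = |7−3| = 4).
Total attacking pairs: 6.

6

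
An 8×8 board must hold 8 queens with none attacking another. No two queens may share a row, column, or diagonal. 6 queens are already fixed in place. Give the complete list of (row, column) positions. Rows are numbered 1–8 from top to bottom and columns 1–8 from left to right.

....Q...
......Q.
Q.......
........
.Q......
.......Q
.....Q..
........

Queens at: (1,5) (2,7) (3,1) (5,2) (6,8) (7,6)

(1,5) (2,7) (3,1) (4,4) (5,2) (6,8) (7,6) (8,3)

Row 4: attacked by (1,5)→{2,5,8}; (2,7)→{5,7}; (3,1)→{1,2}; (5,2)→{1,2,3}; (6,8)→{6,8}; (7,6)→{3,6}. Safe: 4. Place at column 4.
Row 8: attacked by (1,5)→{5}; (2,7)→{1,7}; (3,1)→{1,6}; (4,4)→{4,8}; (5,2)→{2,5}; (6,8)→{6,8}; (7,6)→{5,6,7}. Safe: 3. Place at column 3.
Columns [5, 7, 1, 4, 2, 8, 6, 3], r−c [-4, -5, 2, 0, 3, -2, 1, 5], r+c [6, 9, 4, 8, 7, 14, 13, 11] are all distinct, so no two queens attack.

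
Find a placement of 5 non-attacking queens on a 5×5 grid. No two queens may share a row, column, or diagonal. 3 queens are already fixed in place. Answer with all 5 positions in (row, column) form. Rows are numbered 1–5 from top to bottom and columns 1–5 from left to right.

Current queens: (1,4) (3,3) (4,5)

Row 2: attacked by (1,4)→{3,4,5}; (3,3)→{2,3,4}; (4,5)→{3,5}. Safe: 1. Place at column 1.
Row 5: attacked by (1,4)→{4}; (2,1)→{1,4}; (3,3)→{1,3,5}; (4,5)→{4,5}. Safe: 2. Place at column 2.
Columns [4, 1, 3, 5, 2], r−c [-3, 1, 0, -1, 3], r+c [5, 3, 6, 9, 7] are all distinct, so no two queens attack.

(1,4) (2,1) (3,3) (4,5) (5,2)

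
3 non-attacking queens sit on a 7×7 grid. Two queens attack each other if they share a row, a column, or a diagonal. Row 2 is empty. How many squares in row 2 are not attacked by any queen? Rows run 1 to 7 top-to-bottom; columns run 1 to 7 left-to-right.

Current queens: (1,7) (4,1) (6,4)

2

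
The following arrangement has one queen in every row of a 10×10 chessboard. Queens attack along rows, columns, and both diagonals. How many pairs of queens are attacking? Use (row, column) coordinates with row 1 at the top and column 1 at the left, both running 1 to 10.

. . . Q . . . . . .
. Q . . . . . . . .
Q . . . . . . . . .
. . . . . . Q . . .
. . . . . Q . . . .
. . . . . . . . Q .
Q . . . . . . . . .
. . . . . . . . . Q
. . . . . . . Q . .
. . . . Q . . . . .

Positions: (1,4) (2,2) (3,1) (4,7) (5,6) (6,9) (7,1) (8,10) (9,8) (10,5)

7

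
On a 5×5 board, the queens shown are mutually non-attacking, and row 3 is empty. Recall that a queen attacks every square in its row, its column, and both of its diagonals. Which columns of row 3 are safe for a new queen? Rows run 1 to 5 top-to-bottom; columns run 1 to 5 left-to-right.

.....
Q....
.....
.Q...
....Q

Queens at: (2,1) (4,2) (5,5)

columns 4

(2,1) attacks row 3 at column 1 and diagonals 2.
(4,2) attacks row 3 at column 2 and diagonals 1, 3.
(5,5) attacks row 3 at column 5 and diagonals 3.
Attacked columns: {1, 2, 3, 5}. Safe: {4}.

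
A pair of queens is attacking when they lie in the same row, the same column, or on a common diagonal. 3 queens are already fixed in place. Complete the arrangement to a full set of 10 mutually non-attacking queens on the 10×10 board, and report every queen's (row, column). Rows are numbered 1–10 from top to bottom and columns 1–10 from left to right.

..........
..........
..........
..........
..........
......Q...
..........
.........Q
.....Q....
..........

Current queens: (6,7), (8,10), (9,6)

(1,8) (2,5) (3,1) (4,4) (5,9) (6,7) (7,3) (8,10) (9,6) (10,2)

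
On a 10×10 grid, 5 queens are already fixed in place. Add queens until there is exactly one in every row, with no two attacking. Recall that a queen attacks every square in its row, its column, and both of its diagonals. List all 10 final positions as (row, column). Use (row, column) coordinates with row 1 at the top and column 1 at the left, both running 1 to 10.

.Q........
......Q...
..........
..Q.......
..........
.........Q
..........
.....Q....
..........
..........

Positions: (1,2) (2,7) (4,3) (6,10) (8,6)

Row 3: attacked by (1,2)→{2,4}; (2,7)→{6,7,8}; (4,3)→{2,3,4}; (6,10)→{7,10}; (8,6)→{1,6}. Safe: 5, 9. Place at column 9.
Row 5: attacked by (1,2)→{2,6}; (2,7)→{4,7,10}; (3,9)→{7,9}; (4,3)→{2,3,4}; (6,10)→{9,10}; (8,6)→{3,6,9}. Safe: 1, 5, 8. Place at column 8.
Row 7: attacked by (1,2)→{2,8}; (2,7)→{2,7}; (3,9)→{5,9}; (4,3)→{3,6}; (5,8)→{6,8,10}; (6,10)→{9,10}; (8,6)→{5,6,7}. Safe: 1, 4. Place at column 4.
Row 9: attacked by (1,2)→{2,10}; (2,7)→{7}; (3,9)→{3,9}; (4,3)→{3,8}; (5,8)→{4,8}; (6,10)→{7,10}; (7,4)→{2,4,6}; (8,6)→{5,6,7}. Safe: 1. Place at column 1.
Row 10: attacked by (1,2)→{2}; (2,7)→{7}; (3,9)→{2,9}; (4,3)→{3,9}; (5,8)→{3,8}; (6,10)→{6,10}; (7,4)→{1,4,7}; (8,6)→{4,6,8}; (9,1)→{1,2}. Safe: 5. Place at column 5.
Columns [2, 7, 9, 3, 8, 10, 4, 6, 1, 5], r−c [-1, -5, -6, 1, -3, -4, 3, 2, 8, 5], r+c [3, 9, 12, 7, 13, 16, 11, 14, 10, 15] are all distinct, so no two queens attack.

(1,2) (2,7) (3,9) (4,3) (5,8) (6,10) (7,4) (8,6) (9,1) (10,5)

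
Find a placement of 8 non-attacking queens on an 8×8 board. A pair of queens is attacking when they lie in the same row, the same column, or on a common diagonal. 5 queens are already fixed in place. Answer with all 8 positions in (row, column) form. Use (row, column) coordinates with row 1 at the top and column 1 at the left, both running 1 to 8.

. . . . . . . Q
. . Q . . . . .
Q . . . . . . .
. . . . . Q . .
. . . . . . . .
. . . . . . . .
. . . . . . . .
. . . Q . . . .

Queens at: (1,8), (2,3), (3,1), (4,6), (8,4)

(1,8) (2,3) (3,1) (4,6) (5,2) (6,5) (7,7) (8,4)

Row 5: attacked by (1,8)→{4,8}; (2,3)→{3,6}; (3,1)→{1,3}; (4,6)→{5,6,7}; (8,4)→{1,4,7}. Safe: 2. Place at column 2.
Row 6: attacked by (1,8)→{3,8}; (2,3)→{3,7}; (3,1)→{1,4}; (4,6)→{4,6,8}; (5,2)→{1,2,3}; (8,4)→{2,4,6}. Safe: 5. Place at column 5.
Row 7: attacked by (1,8)→{2,8}; (2,3)→{3,8}; (3,1)→{1,5}; (4,6)→{3,6}; (5,2)→{2,4}; (6,5)→{4,5,6}; (8,4)→{3,4,5}. Safe: 7. Place at column 7.
Columns [8, 3, 1, 6, 2, 5, 7, 4], r−c [-7, -1, 2, -2, 3, 1, 0, 4], r+c [9, 5, 4, 10, 7, 11, 14, 12] are all distinct, so no two queens attack.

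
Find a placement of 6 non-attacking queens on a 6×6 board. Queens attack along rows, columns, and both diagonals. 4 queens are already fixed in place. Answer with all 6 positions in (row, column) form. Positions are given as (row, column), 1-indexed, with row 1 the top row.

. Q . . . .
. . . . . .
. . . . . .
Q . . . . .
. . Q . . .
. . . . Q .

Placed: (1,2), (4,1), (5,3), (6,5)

Row 2: attacked by (1,2)→{1,2,3}; (4,1)→{1,3}; (5,3)→{3,6}; (6,5)→{1,5}. Safe: 4. Place at column 4.
Row 3: attacked by (1,2)→{2,4}; (2,4)→{3,4,5}; (4,1)→{1,2}; (5,3)→{1,3,5}; (6,5)→{2,5}. Safe: 6. Place at column 6.
Columns [2, 4, 6, 1, 3, 5], r−c [-1, -2, -3, 3, 2, 1], r+c [3, 6, 9, 5, 8, 11] are all distinct, so no two queens attack.

(1,2) (2,4) (3,6) (4,1) (5,3) (6,5)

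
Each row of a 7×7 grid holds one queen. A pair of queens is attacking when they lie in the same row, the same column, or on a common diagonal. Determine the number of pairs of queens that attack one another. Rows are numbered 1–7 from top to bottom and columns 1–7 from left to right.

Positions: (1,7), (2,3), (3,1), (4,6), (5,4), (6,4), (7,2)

Same column: (5,4)–(6,4) (column 4).
Same diagonal: (3,1)–(6,4) (|3−6| = |1−4| = 3); (4,6)–(6,4) (|4−6| = |6−4| = 2); (5,4)–(7,2) (|5−7| = |4−2| = 2).
Total attacking pairs: 4.

4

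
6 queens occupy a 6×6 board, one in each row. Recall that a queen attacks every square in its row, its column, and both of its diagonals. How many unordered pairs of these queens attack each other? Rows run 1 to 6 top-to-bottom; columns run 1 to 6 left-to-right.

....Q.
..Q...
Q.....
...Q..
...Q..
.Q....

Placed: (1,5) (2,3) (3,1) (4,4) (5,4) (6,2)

2

Same column: (4,4)–(5,4) (column 4).
Same diagonal: (4,4)–(6,2) (|4−6| = |4−2| = 2).
Total attacking pairs: 2.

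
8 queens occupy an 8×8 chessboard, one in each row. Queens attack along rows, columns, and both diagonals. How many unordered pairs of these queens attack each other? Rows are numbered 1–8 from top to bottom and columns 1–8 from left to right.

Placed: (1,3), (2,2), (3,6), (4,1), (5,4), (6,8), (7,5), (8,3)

4

Same column: (1,3)–(8,3) (column 3).
Same diagonal: (1,3)–(2,2) (|1−2| = |3−2| = 1); (1,3)–(6,8) (|1−6| = |3−8| = 5); (3,6)–(5,4) (|3−5| = |6−4| = 2).
Total attacking pairs: 4.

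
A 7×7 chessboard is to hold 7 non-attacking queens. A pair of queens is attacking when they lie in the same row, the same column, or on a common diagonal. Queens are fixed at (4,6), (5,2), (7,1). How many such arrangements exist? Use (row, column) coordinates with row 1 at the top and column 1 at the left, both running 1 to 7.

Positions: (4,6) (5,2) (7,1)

1

Branch on row 1: col 4 → 1; col 5 → 0.
Sum: 1 + 0 = 1.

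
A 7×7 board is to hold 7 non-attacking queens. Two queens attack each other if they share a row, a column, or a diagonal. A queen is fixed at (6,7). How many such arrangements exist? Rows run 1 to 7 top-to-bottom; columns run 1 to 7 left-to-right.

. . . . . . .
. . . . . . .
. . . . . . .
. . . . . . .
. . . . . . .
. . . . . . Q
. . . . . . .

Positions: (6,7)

Branch on row 1: col 1 → 1; col 3 → 2; col 4 → 2; col 5 → 1; col 6 → 1.
Sum: 1 + 2 + 2 + 1 + 1 = 7.

7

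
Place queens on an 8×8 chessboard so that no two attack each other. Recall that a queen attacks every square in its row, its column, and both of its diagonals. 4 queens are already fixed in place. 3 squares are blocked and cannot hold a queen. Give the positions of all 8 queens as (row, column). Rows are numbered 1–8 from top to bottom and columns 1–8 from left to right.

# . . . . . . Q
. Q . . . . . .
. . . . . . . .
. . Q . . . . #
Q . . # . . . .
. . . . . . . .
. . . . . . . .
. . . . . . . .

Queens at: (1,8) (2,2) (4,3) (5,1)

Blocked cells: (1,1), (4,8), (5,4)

(1,8) (2,2) (3,5) (4,3) (5,1) (6,7) (7,4) (8,6)

Row 3: attacked by (1,8)→{6,8}; (2,2)→{1,2,3}; (4,3)→{2,3,4}; (5,1)→{1,3}. Safe: 5, 7. Place at column 5.
Row 6: attacked by (1,8)→{3,8}; (2,2)→{2,6}; (3,5)→{2,5,8}; (4,3)→{1,3,5}; (5,1)→{1,2}. Safe: 4, 7. Place at column 7.
Row 7: attacked by (1,8)→{2,8}; (2,2)→{2,7}; (3,5)→{1,5}; (4,3)→{3,6}; (5,1)→{1,3}; (6,7)→{6,7,8}. Safe: 4. Place at column 4.
Row 8: attacked by (1,8)→{1,8}; (2,2)→{2,8}; (3,5)→{5}; (4,3)→{3,7}; (5,1)→{1,4}; (6,7)→{5,7}; (7,4)→{3,4,5}. Safe: 6. Place at column 6.
Columns [8, 2, 5, 3, 1, 7, 4, 6], r−c [-7, 0, -2, 1, 4, -1, 3, 2], r+c [9, 4, 8, 7, 6, 13, 11, 14] are all distinct, so no two queens attack.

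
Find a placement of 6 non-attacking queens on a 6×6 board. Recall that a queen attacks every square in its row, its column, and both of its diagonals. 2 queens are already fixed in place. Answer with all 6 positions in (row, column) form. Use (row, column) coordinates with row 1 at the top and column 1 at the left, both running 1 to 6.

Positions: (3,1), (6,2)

(1,5) (2,3) (3,1) (4,6) (5,4) (6,2)

Row 1: attacked by (3,1)→{1,3}; (6,2)→{2}. Safe: 4, 5, 6. Place at column 5.
Row 2: attacked by (1,5)→{4,5,6}; (3,1)→{1,2}; (6,2)→{2,6}. Safe: 3. Place at column 3.
Row 4: attacked by (1,5)→{2,5}; (2,3)→{1,3,5}; (3,1)→{1,2}; (6,2)→{2,4}. Safe: 6. Place at column 6.
Row 5: attacked by (1,5)→{1,5}; (2,3)→{3,6}; (3,1)→{1,3}; (4,6)→{5,6}; (6,2)→{1,2,3}. Safe: 4. Place at column 4.
Columns [5, 3, 1, 6, 4, 2], r−c [-4, -1, 2, -2, 1, 4], r+c [6, 5, 4, 10, 9, 8] are all distinct, so no two queens attack.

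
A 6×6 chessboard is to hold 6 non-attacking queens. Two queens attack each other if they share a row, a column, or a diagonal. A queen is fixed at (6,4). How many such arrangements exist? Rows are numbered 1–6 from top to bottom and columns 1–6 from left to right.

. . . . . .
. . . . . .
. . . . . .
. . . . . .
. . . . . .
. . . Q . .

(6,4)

1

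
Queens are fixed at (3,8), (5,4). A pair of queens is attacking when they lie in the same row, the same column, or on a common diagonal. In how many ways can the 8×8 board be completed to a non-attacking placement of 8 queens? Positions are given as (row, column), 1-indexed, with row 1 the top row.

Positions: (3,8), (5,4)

Branch on row 1: col 1 → 0; col 2 → 0; col 3 → 2; col 5 → 1; col 7 → 0.
Sum: 0 + 0 + 2 + 1 + 0 = 3.

3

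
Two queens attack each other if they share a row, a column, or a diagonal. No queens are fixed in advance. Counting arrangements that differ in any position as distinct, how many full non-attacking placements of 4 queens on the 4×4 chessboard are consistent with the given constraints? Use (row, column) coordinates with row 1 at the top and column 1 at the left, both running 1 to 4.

2

Branch on row 1: col 1 → 0; col 2 → 1; col 3 → 1; col 4 → 0.
Sum: 0 + 1 + 1 + 0 = 2.
(This is the classic 4-queens count.)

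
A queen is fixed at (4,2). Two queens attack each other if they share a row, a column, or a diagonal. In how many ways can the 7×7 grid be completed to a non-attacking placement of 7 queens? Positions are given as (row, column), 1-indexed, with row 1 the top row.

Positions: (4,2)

6

Branch on row 1: col 1 → 1; col 3 → 2; col 4 → 2; col 6 → 0; col 7 → 1.
Sum: 1 + 2 + 2 + 0 + 1 = 6.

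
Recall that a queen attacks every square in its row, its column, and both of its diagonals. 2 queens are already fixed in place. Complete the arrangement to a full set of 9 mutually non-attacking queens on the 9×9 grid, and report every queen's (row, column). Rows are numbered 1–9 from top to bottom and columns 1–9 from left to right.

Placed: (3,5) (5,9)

(1,6) (2,1) (3,5) (4,2) (5,9) (6,7) (7,4) (8,8) (9,3)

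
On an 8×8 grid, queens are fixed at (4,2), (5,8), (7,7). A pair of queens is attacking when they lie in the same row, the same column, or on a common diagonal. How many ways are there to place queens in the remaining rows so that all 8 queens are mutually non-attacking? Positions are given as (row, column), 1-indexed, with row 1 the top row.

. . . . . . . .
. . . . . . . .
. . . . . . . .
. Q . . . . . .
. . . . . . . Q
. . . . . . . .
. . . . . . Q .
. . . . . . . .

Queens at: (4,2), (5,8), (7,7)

Branch on row 1: col 3 → 1; col 6 → 1.
Sum: 1 + 1 = 2.

2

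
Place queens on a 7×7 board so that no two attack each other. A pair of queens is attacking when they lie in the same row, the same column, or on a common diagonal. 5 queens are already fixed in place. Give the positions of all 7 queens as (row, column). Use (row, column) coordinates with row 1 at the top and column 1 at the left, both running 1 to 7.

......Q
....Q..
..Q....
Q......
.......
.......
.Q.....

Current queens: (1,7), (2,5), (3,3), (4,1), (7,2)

(1,7) (2,5) (3,3) (4,1) (5,6) (6,4) (7,2)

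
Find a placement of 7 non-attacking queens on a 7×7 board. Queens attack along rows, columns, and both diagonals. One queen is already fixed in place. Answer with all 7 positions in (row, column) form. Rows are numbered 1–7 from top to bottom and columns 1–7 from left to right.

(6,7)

(1,3) (2,1) (3,6) (4,2) (5,5) (6,7) (7,4)

Row 1: attacked by (6,7)→{2,7}. Safe: 1, 3, 4, 5, 6. Place at column 3.
Row 2: attacked by (1,3)→{2,3,4}; (6,7)→{3,7}. Safe: 1, 5, 6. Place at column 1.
Row 3: attacked by (1,3)→{1,3,5}; (2,1)→{1,2}; (6,7)→{4,7}. Safe: 6. Place at column 6.
Row 4: attacked by (1,3)→{3,6}; (2,1)→{1,3}; (3,6)→{5,6,7}; (6,7)→{5,7}. Safe: 2, 4. Place at column 2.
Row 5: attacked by (1,3)→{3,7}; (2,1)→{1,4}; (3,6)→{4,6}; (4,2)→{1,2,3}; (6,7)→{6,7}. Safe: 5. Place at column 5.
Row 7: attacked by (1,3)→{3}; (2,1)→{1,6}; (3,6)→{2,6}; (4,2)→{2,5}; (5,5)→{3,5,7}; (6,7)→{6,7}. Safe: 4. Place at column 4.
Columns [3, 1, 6, 2, 5, 7, 4], r−c [-2, 1, -3, 2, 0, -1, 3], r+c [4, 3, 9, 6, 10, 13, 11] are all distinct, so no two queens attack.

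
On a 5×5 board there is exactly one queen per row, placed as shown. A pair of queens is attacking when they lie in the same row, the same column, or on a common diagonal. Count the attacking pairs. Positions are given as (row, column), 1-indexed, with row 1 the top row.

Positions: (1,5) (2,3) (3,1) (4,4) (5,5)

2

Same column: (1,5)–(5,5) (column 5).
Same diagonal: (4,4)–(5,5) (|4−5| = |4−5| = 1).
Total attacking pairs: 2.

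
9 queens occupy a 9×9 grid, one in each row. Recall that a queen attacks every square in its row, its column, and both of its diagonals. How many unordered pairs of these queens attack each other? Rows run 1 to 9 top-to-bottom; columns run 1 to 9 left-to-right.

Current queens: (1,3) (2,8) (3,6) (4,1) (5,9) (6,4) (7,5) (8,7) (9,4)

3

Same column: (6,4)–(9,4) (column 4).
Same diagonal: (2,8)–(6,4) (|2−6| = |8−4| = 4); (6,4)–(7,5) (|6−7| = |4−5| = 1).
Total attacking pairs: 3.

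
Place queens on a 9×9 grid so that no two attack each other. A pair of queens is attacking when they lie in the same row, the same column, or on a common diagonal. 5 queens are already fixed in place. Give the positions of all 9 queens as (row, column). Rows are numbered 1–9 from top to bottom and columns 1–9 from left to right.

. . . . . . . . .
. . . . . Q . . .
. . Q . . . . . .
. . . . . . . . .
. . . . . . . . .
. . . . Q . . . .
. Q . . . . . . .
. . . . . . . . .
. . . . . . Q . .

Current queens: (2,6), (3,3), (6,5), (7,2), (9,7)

(1,9) (2,6) (3,3) (4,1) (5,8) (6,5) (7,2) (8,4) (9,7)

Row 1: attacked by (2,6)→{5,6,7}; (3,3)→{1,3,5}; (6,5)→{5}; (7,2)→{2,8}; (9,7)→{7}. Safe: 4, 9. Place at column 9.
Row 4: attacked by (1,9)→{6,9}; (2,6)→{4,6,8}; (3,3)→{2,3,4}; (6,5)→{3,5,7}; (7,2)→{2,5}; (9,7)→{2,7}. Safe: 1. Place at column 1.
Row 5: attacked by (1,9)→{5,9}; (2,6)→{3,6,9}; (3,3)→{1,3,5}; (4,1)→{1,2}; (6,5)→{4,5,6}; (7,2)→{2,4}; (9,7)→{3,7}. Safe: 8. Place at column 8.
Row 8: attacked by (1,9)→{2,9}; (2,6)→{6}; (3,3)→{3,8}; (4,1)→{1,5}; (5,8)→{5,8}; (6,5)→{3,5,7}; (7,2)→{1,2,3}; (9,7)→{6,7,8}. Safe: 4. Place at column 4.
Columns [9, 6, 3, 1, 8, 5, 2, 4, 7], r−c [-8, -4, 0, 3, -3, 1, 5, 4, 2], r+c [10, 8, 6, 5, 13, 11, 9, 12, 16] are all distinct, so no two queens attack.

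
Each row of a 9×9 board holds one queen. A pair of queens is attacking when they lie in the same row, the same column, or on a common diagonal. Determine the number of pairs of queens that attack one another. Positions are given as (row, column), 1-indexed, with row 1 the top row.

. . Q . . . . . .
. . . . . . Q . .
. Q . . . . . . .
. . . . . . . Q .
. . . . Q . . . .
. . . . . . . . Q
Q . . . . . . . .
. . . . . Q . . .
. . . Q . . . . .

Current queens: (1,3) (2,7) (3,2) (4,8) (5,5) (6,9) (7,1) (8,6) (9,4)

0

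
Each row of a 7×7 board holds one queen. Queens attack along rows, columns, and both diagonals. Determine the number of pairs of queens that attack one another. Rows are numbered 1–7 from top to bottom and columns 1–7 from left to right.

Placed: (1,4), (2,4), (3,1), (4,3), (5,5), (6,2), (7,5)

Same column: (1,4)–(2,4) (column 4); (5,5)–(7,5) (column 5).
Same diagonal: (3,1)–(7,5) (|3−7| = |1−5| = 4).
Total attacking pairs: 3.

3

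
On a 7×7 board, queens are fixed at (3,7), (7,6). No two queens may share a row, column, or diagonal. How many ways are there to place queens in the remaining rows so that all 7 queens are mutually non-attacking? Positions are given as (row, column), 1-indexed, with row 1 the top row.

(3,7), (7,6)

Branch on row 1: col 1 → 0; col 2 → 1; col 3 → 0; col 4 → 1.
Sum: 0 + 1 + 0 + 1 = 2.

2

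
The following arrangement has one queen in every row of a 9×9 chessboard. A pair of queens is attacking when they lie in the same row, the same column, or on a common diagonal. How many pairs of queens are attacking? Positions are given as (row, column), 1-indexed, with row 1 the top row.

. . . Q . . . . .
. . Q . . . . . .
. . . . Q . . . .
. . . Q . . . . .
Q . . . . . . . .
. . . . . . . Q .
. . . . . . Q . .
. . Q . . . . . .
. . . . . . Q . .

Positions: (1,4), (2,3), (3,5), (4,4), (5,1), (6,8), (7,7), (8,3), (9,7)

8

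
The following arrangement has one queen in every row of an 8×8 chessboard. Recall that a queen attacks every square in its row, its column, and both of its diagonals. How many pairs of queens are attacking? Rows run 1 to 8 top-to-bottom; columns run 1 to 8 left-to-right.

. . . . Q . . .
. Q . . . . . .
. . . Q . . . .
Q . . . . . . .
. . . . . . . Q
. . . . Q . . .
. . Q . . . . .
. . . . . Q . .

Same column: (1,5)–(6,5) (column 5).
Total attacking pairs: 1.

1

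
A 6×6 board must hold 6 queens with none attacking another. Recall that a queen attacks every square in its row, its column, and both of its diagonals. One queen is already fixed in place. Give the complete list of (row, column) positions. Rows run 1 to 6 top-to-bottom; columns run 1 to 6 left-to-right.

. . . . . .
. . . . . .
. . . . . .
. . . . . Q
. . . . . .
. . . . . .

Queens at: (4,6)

(1,5) (2,3) (3,1) (4,6) (5,4) (6,2)

Row 1: attacked by (4,6)→{3,6}. Safe: 1, 2, 4, 5. Place at column 5.
Row 2: attacked by (1,5)→{4,5,6}; (4,6)→{4,6}. Safe: 1, 2, 3. Place at column 3.
Row 3: attacked by (1,5)→{3,5}; (2,3)→{2,3,4}; (4,6)→{5,6}. Safe: 1. Place at column 1.
Row 5: attacked by (1,5)→{1,5}; (2,3)→{3,6}; (3,1)→{1,3}; (4,6)→{5,6}. Safe: 2, 4. Place at column 4.
Row 6: attacked by (1,5)→{5}; (2,3)→{3}; (3,1)→{1,4}; (4,6)→{4,6}; (5,4)→{3,4,5}. Safe: 2. Place at column 2.
Columns [5, 3, 1, 6, 4, 2], r−c [-4, -1, 2, -2, 1, 4], r+c [6, 5, 4, 10, 9, 8] are all distinct, so no two queens attack.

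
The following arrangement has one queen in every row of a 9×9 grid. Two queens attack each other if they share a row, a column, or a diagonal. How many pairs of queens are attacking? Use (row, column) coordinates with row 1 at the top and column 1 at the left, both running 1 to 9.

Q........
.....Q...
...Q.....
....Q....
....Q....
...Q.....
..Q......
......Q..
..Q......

Same column: (3,4)–(6,4) (column 4); (4,5)–(5,5) (column 5); (7,3)–(9,3) (column 3).
Same diagonal: (1,1)–(5,5) (|1−5| = |1−5| = 4); (3,4)–(4,5) (|3−4| = |4−5| = 1); (5,5)–(6,4) (|5−6| = |5−4| = 1); (5,5)–(7,3) (|5−7| = |5−3| = 2); (6,4)–(7,3) (|6−7| = |4−3| = 1).
Total attacking pairs: 8.

8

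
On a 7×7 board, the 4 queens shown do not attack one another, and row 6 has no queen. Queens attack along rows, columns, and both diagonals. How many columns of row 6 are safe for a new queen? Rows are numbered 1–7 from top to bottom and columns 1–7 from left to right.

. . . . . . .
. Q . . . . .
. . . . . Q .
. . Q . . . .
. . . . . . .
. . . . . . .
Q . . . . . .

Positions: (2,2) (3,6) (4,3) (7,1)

2

(2,2) attacks row 6 at column 2 and diagonals 6.
(3,6) attacks row 6 at column 6 and diagonals 3.
(4,3) attacks row 6 at column 3 and diagonals 1, 5.
(7,1) attacks row 6 at column 1 and diagonals 2.
Attacked columns: {1, 2, 3, 5, 6}. Safe: {4, 7}.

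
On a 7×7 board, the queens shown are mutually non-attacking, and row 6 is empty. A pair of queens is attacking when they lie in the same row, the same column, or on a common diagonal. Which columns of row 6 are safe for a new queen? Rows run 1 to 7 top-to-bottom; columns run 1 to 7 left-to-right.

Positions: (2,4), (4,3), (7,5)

(2,4) attacks row 6 at column 4.
(4,3) attacks row 6 at column 3 and diagonals 1, 5.
(7,5) attacks row 6 at column 5 and diagonals 4, 6.
Attacked columns: {1, 3, 4, 5, 6}. Safe: {2, 7}.

columns 2, 7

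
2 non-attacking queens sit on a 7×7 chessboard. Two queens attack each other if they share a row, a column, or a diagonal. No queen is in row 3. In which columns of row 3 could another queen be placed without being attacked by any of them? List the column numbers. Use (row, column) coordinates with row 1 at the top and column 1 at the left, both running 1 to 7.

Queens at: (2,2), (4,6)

columns 4

(2,2) attacks row 3 at column 2 and diagonals 1, 3.
(4,6) attacks row 3 at column 6 and diagonals 5, 7.
Attacked columns: {1, 2, 3, 5, 6, 7}. Safe: {4}.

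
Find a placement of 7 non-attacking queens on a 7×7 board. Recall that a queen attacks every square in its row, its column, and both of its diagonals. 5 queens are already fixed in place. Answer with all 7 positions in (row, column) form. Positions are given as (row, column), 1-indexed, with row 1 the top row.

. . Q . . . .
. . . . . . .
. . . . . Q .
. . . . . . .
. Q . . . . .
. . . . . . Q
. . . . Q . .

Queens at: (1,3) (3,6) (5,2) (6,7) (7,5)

Row 2: attacked by (1,3)→{2,3,4}; (3,6)→{5,6,7}; (5,2)→{2,5}; (6,7)→{3,7}; (7,5)→{5}. Safe: 1. Place at column 1.
Row 4: attacked by (1,3)→{3,6}; (2,1)→{1,3}; (3,6)→{5,6,7}; (5,2)→{1,2,3}; (6,7)→{5,7}; (7,5)→{2,5}. Safe: 4. Place at column 4.
Columns [3, 1, 6, 4, 2, 7, 5], r−c [-2, 1, -3, 0, 3, -1, 2], r+c [4, 3, 9, 8, 7, 13, 12] are all distinct, so no two queens attack.

(1,3) (2,1) (3,6) (4,4) (5,2) (6,7) (7,5)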